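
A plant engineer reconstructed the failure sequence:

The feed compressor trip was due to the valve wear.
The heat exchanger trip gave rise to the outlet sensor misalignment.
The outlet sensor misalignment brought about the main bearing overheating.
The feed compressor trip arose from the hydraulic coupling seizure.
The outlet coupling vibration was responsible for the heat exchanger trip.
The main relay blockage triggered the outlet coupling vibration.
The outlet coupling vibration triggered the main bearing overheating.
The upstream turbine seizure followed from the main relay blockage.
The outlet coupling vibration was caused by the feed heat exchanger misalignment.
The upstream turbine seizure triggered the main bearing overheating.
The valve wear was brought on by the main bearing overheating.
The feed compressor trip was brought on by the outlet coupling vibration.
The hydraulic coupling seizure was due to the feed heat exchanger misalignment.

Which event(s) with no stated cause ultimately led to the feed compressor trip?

Tracing upstream from the feed compressor trip: the feed compressor trip ← the outlet coupling vibration ← the main relay blockage.
A separate upstream branch: the feed compressor trip ← the outlet coupling vibration ← the feed heat exchanger misalignment.
Each of those chain origins has no stated cause.

the feed heat exchanger misalignment, the main relay blockage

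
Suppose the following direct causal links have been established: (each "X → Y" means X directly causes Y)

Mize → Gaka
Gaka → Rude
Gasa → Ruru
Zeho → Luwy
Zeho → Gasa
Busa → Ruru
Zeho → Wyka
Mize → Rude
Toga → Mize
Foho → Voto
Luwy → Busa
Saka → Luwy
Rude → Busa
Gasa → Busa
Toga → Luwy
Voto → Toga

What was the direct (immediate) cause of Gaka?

Upstream contributors include Foho, Voto, Toga, but only Mize feeds directly into Gaka.

Mize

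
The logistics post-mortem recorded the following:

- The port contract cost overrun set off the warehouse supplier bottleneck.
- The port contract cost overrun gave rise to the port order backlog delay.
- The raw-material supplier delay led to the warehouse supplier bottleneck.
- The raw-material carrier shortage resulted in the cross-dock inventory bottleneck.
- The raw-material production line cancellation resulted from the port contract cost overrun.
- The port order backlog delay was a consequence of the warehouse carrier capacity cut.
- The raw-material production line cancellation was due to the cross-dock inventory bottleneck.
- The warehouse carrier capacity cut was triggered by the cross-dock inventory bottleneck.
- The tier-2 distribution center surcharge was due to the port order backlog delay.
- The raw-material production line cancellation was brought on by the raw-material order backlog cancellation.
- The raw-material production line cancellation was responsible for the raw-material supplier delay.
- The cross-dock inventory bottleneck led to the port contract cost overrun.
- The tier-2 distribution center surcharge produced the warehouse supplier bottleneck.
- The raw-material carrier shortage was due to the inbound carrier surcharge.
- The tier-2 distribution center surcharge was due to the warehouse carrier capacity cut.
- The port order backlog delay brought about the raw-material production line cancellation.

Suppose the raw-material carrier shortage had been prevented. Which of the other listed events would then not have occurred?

Downstream of the raw-material carrier shortage: the cross-dock inventory bottleneck, the warehouse carrier capacity cut, the port contract cost overrun, the port order backlog delay, the raw-material production line cancellation, the raw-material supplier delay, the tier-2 distribution center surcharge, the warehouse supplier bottleneck.
Of those, still caused via another path: the raw-material production line cancellation, the raw-material supplier delay, the warehouse supplier bottleneck.
The remainder have no surviving cause.

the cross-dock inventory bottleneck, the port contract cost overrun, the port order backlog delay, the tier-2 distribution center surcharge, the warehouse carrier capacity cut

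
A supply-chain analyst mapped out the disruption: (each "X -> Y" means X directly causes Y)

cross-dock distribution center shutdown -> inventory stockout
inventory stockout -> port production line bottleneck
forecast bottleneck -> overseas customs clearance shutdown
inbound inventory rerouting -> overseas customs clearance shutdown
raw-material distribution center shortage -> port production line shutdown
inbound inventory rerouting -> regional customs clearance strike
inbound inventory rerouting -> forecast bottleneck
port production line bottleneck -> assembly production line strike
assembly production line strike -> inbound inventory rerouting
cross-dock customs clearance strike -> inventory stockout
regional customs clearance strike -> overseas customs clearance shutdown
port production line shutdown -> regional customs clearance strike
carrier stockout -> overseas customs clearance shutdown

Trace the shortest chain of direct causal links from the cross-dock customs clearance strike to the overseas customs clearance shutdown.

the cross-dock customs clearance strike → the inventory stockout → the port production line bottleneck → the assembly production line strike → the inbound inventory rerouting → the overseas customs clearance shutdown

the cross-dock customs clearance strike → the inventory stockout
the inventory stockout → the port production line bottleneck
the port production line bottleneck → the assembly production line strike
the assembly production line strike → the inbound inventory rerouting
the inbound inventory rerouting → the overseas customs clearance shutdown
Length: 5 steps.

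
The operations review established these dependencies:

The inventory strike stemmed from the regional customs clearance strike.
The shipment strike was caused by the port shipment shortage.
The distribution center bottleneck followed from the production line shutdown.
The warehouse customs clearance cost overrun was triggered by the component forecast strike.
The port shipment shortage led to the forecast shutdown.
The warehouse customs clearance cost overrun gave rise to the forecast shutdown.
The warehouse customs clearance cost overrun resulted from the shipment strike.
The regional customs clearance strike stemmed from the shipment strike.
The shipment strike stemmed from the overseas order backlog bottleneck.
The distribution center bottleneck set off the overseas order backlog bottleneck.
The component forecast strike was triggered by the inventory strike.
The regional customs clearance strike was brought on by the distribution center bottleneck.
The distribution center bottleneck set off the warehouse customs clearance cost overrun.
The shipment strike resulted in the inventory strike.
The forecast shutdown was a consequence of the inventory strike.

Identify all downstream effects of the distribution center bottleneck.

the component forecast strike, the forecast shutdown, the inventory strike, the overseas order backlog bottleneck, the regional customs clearance strike, the shipment strike, the warehouse customs clearance cost overrun

Direct effects: the overseas order backlog bottleneck, the regional customs clearance strike, the warehouse customs clearance cost overrun.
2 steps out: the shipment strike, the inventory strike, the forecast shutdown.
3 steps out: the component forecast strike.
Not reachable from it: the production line shutdown, the port shipment shortage.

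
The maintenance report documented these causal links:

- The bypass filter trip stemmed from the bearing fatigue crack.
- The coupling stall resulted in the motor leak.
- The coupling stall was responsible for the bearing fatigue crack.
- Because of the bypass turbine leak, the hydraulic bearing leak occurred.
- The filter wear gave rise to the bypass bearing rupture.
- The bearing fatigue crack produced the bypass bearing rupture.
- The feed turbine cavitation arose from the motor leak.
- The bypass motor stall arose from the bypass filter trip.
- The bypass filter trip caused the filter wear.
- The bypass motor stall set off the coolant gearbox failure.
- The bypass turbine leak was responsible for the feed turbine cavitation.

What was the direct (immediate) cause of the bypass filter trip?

Upstream contributors include the coupling stall, but only the bearing fatigue crack feeds directly into the bypass filter trip.

the bearing fatigue crack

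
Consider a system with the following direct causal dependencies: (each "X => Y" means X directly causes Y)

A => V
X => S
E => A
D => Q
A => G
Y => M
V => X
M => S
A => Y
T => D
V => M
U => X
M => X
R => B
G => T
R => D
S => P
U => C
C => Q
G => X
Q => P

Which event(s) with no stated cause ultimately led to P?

E, R, U

Tracing upstream from P: P ← Q ← D ← R.
A separate upstream branch: P ← S ← M ← Y ← A ← E.
A separate upstream branch: P ← Q ← C ← U.
Each of those chain origins has no stated cause.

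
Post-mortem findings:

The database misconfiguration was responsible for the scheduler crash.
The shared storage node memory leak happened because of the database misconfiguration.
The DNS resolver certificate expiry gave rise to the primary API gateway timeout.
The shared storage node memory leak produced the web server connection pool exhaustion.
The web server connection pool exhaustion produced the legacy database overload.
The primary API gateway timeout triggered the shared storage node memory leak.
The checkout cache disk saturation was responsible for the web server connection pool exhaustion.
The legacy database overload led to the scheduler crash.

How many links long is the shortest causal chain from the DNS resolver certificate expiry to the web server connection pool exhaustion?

3

Shortest chain: the DNS resolver certificate expiry → the primary API gateway timeout → the shared storage node memory leak → the web server connection pool exhaustion.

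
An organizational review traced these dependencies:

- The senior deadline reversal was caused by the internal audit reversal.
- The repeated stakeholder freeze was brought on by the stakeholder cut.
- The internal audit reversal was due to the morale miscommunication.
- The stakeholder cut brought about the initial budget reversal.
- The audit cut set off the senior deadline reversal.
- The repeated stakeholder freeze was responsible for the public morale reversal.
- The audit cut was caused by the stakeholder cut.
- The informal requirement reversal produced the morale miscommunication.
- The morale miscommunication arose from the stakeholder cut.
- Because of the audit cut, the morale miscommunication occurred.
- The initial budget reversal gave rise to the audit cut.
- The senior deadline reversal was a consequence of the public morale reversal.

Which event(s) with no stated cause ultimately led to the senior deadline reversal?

Tracing upstream from the senior deadline reversal: the senior deadline reversal ← the audit cut ← the stakeholder cut.
A separate upstream branch: the senior deadline reversal ← the internal audit reversal ← the morale miscommunication ← the informal requirement reversal.
Each of those chain origins has no stated cause.

the informal requirement reversal, the stakeholder cut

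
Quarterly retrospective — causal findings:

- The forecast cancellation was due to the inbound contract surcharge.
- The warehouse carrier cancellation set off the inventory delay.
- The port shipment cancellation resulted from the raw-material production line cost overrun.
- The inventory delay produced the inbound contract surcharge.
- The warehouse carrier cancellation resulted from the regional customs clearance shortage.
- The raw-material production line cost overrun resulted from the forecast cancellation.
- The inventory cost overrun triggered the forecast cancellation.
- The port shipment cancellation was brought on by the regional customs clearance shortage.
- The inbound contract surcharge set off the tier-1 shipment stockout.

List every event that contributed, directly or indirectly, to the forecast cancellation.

Immediate causes of the forecast cancellation: the inbound contract surcharge, the inventory cost overrun.
Further upstream: the regional customs clearance shortage, the warehouse carrier cancellation, the inventory delay.

the inbound contract surcharge, the inventory cost overrun, the inventory delay, the regional customs clearance shortage, the warehouse carrier cancellation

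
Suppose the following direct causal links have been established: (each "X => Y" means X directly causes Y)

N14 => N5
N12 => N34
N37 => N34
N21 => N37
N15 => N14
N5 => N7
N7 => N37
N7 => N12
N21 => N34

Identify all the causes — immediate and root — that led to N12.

Immediate cause of N12: N7.
Further upstream: N15, N14, N5.

N14, N15, N5, N7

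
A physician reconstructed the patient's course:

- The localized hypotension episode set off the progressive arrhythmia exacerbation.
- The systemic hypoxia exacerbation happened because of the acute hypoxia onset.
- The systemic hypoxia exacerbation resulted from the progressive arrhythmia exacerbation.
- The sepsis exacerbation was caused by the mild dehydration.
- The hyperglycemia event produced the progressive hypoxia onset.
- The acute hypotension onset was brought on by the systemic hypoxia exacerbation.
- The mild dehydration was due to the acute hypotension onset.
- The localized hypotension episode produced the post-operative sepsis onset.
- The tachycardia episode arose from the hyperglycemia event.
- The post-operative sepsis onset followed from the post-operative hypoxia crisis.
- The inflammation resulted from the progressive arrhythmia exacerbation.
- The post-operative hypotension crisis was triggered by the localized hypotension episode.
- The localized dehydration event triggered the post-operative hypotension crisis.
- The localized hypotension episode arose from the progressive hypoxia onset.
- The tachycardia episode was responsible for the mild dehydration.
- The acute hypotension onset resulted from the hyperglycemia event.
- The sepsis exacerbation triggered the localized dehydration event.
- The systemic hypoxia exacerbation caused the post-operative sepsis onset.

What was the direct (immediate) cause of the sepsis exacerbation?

Upstream contributors include the hyperglycemia event, the progressive hypoxia onset, the localized hypotension episode, the progressive arrhythmia exacerbation, the acute hypoxia onset, the systemic hypoxia exacerbation, the acute hypotension onset, the tachycardia episode, but only the mild dehydration feeds directly into the sepsis exacerbation.

the mild dehydration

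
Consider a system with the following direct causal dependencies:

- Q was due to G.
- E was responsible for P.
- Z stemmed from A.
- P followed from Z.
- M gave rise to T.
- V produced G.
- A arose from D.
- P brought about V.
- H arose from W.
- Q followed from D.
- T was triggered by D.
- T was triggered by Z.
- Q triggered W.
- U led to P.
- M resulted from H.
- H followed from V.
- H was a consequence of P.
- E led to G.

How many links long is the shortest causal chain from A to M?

Shortest chain: A → Z → P → H → M.

4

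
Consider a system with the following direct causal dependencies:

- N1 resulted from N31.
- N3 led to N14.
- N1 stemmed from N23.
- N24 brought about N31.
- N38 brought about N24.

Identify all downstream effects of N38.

Direct effects: N24.
2 steps out: N31.
3 steps out: N1.
Not reachable from it: N23, N3, N14.

N1, N24, N31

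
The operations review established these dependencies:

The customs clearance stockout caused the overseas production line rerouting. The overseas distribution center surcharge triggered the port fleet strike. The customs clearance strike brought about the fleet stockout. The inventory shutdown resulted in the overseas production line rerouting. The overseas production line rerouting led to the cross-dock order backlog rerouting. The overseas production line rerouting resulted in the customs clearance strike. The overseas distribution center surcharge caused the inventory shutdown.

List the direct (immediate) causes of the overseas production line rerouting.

Upstream contributors include the overseas distribution center surcharge, but only the customs clearance stockout, the inventory shutdown feed directly into the overseas production line rerouting.

the customs clearance stockout, the inventory shutdown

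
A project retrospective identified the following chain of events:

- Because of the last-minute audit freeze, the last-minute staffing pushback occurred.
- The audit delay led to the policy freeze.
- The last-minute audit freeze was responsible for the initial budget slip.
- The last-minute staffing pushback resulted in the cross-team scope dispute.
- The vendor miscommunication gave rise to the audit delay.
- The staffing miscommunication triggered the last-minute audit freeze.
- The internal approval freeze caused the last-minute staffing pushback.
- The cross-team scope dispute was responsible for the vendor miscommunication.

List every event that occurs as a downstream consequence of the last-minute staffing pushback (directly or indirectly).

the audit delay, the cross-team scope dispute, the policy freeze, the vendor miscommunication

Direct effects: the cross-team scope dispute.
2 steps out: the vendor miscommunication.
3 steps out: the audit delay.
4 steps out: the policy freeze.
Not reachable from it: the staffing miscommunication, the last-minute audit freeze, the initial budget slip, the internal approval freeze.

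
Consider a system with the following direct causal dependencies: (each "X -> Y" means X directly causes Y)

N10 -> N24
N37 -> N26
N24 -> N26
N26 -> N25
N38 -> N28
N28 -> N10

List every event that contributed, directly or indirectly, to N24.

Immediate cause of N24: N10.
Further upstream: N38, N28.

N10, N28, N38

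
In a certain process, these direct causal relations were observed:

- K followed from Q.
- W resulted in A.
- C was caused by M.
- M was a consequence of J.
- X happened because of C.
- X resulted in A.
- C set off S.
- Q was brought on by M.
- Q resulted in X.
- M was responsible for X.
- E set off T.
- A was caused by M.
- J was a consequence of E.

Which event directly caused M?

Upstream contributors include E, but only J feeds directly into M.

J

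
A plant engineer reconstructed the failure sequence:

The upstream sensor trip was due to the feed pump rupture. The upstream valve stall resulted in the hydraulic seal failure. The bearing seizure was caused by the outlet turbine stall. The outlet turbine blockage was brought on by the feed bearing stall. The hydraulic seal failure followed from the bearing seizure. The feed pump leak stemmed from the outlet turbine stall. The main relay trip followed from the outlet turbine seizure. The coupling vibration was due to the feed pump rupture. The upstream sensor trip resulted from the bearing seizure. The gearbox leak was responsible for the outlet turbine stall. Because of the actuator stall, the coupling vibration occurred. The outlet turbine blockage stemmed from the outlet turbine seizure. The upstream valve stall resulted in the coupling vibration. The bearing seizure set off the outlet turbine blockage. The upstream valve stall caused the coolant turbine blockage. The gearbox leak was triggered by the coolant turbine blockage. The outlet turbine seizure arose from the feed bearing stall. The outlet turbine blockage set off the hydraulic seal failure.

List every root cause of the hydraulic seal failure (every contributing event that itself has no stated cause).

Tracing upstream from the hydraulic seal failure: the hydraulic seal failure ← the upstream valve stall.
A separate upstream branch: the hydraulic seal failure ← the outlet turbine blockage ← the feed bearing stall.
Each of those chain origins has no stated cause.

the feed bearing stall, the upstream valve stall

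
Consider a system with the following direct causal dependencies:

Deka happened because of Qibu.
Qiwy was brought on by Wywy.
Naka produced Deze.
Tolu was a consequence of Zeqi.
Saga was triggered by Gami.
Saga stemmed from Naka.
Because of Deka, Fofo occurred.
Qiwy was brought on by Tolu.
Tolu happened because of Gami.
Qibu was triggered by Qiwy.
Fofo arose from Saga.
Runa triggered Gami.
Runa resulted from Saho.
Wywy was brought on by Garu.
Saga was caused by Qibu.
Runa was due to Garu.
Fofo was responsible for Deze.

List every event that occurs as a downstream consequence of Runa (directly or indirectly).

Direct effects: Gami.
2 steps out: Tolu, Saga.
3 steps out: Qiwy, Fofo.
4 steps out: Qibu, Deze.
5 steps out: Deka.
Not reachable from it: Zeqi, Garu, Naka, Saho, Wywy.

Deka, Deze, Fofo, Gami, Qibu, Qiwy, Saga, Tolu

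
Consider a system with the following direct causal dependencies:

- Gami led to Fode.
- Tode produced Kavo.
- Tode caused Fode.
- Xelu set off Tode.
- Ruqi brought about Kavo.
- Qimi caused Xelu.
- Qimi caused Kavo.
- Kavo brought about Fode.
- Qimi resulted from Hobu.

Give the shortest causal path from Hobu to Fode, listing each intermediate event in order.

Hobu → Qimi
Qimi → Kavo
Kavo → Fode
Length: 3 steps.

Hobu → Qimi → Kavo → Fode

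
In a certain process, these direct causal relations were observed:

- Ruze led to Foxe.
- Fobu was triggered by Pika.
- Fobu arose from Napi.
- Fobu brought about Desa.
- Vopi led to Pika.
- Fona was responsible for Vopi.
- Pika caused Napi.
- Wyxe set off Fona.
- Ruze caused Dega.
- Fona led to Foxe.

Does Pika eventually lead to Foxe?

Pika leads to Napi, Fobu, Desa; Foxe is not among them.

No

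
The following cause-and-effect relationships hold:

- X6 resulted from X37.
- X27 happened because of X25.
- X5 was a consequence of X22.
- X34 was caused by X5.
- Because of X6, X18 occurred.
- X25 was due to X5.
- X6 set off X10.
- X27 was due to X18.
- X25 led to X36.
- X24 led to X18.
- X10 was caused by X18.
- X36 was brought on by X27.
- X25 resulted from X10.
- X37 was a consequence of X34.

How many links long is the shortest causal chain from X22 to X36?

Shortest chain: X22 → X5 → X25 → X36.

3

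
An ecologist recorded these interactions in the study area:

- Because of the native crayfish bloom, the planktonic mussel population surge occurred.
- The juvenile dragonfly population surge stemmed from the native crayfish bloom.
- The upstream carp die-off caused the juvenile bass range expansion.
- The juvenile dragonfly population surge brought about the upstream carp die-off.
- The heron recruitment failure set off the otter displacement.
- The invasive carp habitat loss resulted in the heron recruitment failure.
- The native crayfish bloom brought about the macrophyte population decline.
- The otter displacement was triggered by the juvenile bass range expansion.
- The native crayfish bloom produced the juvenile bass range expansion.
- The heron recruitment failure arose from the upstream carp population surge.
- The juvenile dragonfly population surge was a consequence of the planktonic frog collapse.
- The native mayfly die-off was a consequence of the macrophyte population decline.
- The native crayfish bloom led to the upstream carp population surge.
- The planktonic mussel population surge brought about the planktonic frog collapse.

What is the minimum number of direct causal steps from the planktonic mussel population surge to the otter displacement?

Shortest chain: the planktonic mussel population surge → the planktonic frog collapse → the juvenile dragonfly population surge → the upstream carp die-off → the juvenile bass range expansion → the otter displacement.

5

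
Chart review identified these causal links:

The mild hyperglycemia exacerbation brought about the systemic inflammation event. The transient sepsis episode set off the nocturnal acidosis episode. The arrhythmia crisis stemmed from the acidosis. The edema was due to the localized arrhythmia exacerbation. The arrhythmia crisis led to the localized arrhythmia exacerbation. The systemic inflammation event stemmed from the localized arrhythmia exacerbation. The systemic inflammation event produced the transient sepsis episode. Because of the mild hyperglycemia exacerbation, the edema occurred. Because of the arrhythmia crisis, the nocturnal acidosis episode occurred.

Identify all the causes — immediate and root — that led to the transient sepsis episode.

the acidosis, the arrhythmia crisis, the localized arrhythmia exacerbation, the mild hyperglycemia exacerbation, the systemic inflammation event

Immediate cause of the transient sepsis episode: the systemic inflammation event.
Further upstream: the mild hyperglycemia exacerbation, the acidosis, the arrhythmia crisis, the localized arrhythmia exacerbation.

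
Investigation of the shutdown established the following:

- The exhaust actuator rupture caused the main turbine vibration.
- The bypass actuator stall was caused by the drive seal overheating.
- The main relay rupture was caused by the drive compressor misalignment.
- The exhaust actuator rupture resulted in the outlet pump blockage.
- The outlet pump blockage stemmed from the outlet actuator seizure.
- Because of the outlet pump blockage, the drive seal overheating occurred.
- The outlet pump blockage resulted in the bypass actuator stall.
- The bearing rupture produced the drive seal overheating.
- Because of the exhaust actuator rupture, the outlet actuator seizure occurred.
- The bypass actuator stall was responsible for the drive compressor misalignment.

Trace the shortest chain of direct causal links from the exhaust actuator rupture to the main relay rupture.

the exhaust actuator rupture → the outlet pump blockage
the outlet pump blockage → the bypass actuator stall
the bypass actuator stall → the drive compressor misalignment
the drive compressor misalignment → the main relay rupture
Length: 4 steps.

the exhaust actuator rupture → the outlet pump blockage → the bypass actuator stall → the drive compressor misalignment → the main relay rupture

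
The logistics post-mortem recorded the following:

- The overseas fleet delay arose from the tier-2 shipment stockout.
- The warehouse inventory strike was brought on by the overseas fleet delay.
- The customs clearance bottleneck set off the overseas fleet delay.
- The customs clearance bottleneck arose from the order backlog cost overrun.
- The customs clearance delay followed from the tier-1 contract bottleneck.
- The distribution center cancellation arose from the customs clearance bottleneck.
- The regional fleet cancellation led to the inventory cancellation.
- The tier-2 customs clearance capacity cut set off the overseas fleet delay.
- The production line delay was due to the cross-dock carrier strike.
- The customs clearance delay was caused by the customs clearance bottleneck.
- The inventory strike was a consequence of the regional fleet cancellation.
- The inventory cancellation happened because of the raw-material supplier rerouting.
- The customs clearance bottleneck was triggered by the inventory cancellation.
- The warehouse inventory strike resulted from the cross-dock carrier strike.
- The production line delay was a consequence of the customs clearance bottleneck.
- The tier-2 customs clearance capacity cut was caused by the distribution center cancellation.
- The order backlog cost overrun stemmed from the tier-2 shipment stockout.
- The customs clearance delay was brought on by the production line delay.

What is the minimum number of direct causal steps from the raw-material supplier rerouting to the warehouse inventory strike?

4

Shortest chain: the raw-material supplier rerouting → the inventory cancellation → the customs clearance bottleneck → the overseas fleet delay → the warehouse inventory strike.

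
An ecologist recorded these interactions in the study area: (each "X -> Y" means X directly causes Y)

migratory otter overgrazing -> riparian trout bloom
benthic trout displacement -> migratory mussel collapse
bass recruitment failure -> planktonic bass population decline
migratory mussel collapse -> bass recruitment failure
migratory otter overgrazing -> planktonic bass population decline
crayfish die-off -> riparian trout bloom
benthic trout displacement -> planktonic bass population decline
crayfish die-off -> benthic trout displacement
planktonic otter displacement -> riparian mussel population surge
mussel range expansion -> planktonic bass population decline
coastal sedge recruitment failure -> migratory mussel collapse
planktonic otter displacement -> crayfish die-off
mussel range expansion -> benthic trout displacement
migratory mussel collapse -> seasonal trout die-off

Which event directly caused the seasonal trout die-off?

the migratory mussel collapse

Upstream contributors include the planktonic otter displacement, the crayfish die-off, the coastal sedge recruitment failure, the mussel range expansion, the benthic trout displacement, but only the migratory mussel collapse feeds directly into the seasonal trout die-off.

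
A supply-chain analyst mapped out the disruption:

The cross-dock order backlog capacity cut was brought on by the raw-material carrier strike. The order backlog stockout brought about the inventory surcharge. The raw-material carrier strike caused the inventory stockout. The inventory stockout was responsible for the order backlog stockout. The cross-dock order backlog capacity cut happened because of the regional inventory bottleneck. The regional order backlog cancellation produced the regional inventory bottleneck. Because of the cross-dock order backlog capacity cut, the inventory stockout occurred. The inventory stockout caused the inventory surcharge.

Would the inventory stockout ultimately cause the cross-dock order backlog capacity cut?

No

The inventory stockout leads to the order backlog stockout, the inventory surcharge; the cross-dock order backlog capacity cut is not among them.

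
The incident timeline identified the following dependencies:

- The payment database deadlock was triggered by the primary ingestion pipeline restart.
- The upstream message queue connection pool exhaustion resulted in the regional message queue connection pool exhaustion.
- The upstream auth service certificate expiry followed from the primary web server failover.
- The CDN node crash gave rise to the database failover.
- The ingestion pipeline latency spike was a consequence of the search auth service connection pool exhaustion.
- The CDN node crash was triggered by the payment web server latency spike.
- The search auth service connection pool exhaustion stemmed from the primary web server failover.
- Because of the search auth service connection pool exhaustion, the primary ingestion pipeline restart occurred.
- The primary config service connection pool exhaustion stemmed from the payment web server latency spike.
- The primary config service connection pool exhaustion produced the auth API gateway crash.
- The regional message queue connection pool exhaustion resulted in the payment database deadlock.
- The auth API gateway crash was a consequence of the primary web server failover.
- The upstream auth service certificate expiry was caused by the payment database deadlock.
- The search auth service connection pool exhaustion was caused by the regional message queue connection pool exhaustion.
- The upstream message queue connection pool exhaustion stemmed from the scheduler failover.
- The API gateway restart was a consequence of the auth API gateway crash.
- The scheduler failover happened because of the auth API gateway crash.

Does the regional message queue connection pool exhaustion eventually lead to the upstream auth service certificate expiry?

There is a causal chain: the regional message queue connection pool exhaustion → the payment database deadlock → the upstream auth service certificate expiry.

Yes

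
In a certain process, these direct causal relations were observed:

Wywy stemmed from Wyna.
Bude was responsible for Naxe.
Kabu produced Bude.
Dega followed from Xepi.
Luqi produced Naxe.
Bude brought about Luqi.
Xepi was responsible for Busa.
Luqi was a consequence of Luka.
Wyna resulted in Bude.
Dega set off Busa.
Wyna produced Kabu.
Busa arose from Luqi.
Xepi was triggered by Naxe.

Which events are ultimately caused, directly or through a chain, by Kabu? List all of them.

Direct effects: Bude.
2 steps out: Luqi, Naxe.
3 steps out: Xepi, Busa.
4 steps out: Dega.
Not reachable from it: Wyna, Wywy, Luka.

Bude, Busa, Dega, Luqi, Naxe, Xepi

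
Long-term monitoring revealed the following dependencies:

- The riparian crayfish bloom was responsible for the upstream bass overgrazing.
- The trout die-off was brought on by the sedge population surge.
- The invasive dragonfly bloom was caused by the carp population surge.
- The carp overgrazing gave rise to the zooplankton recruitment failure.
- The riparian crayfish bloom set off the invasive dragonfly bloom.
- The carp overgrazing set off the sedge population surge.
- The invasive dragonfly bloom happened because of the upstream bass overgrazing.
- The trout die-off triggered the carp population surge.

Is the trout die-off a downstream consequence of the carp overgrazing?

Yes

There is a causal chain: the carp overgrazing → the sedge population surge → the trout die-off.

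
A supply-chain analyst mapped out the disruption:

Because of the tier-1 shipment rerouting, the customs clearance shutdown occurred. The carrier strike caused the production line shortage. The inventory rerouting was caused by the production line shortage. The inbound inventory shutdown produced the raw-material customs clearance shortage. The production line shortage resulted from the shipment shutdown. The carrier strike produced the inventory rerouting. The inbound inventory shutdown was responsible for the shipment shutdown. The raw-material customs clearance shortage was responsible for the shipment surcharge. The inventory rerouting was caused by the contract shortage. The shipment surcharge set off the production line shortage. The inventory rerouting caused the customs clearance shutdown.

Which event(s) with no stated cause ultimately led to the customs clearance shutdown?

Tracing upstream from the customs clearance shutdown: the customs clearance shutdown ← the inventory rerouting ← the production line shortage ← the shipment shutdown ← the inbound inventory shutdown.
A separate upstream branch: the customs clearance shutdown ← the inventory rerouting ← the contract shortage.
A separate upstream branch: the customs clearance shutdown ← the inventory rerouting ← the carrier strike.
A separate upstream branch: the customs clearance shutdown ← the tier-1 shipment rerouting.
Each of those chain origins has no stated cause.

the carrier strike, the contract shortage, the inbound inventory shutdown, the tier-1 shipment rerouting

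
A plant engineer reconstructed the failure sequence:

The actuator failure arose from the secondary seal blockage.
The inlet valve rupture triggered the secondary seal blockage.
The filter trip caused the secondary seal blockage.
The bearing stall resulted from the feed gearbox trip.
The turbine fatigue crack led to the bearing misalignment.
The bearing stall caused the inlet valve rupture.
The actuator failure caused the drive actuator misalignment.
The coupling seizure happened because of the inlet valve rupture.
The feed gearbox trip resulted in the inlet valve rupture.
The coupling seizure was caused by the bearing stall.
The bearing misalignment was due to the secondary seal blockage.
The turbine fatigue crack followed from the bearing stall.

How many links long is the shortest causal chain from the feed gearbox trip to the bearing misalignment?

Shortest chain: the feed gearbox trip → the bearing stall → the turbine fatigue crack → the bearing misalignment.

3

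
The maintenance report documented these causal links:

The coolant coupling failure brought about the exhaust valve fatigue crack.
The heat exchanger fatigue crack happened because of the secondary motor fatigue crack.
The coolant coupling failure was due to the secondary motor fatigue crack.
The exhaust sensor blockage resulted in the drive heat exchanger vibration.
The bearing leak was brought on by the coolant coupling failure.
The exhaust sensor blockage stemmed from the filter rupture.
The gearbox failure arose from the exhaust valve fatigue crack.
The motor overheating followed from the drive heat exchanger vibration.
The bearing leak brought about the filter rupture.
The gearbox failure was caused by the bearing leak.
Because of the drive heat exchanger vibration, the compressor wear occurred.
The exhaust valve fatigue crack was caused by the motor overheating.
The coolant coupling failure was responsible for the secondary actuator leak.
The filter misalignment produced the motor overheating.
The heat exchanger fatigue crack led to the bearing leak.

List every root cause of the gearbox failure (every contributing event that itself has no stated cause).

the filter misalignment, the secondary motor fatigue crack

Tracing upstream from the gearbox failure: the gearbox failure ← the bearing leak ← the heat exchanger fatigue crack ← the secondary motor fatigue crack.
A separate upstream branch: the gearbox failure ← the exhaust valve fatigue crack ← the motor overheating ← the filter misalignment.
Each of those chain origins has no stated cause.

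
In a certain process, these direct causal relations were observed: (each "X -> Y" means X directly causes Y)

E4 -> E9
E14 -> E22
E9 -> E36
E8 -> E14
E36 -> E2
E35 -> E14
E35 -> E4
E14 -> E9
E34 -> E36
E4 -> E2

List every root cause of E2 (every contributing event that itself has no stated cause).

E34, E35, E8

Tracing upstream from E2: E2 ← E4 ← E35.
A separate upstream branch: E2 ← E36 ← E9 ← E14 ← E8.
A separate upstream branch: E2 ← E36 ← E34.
Each of those chain origins has no stated cause.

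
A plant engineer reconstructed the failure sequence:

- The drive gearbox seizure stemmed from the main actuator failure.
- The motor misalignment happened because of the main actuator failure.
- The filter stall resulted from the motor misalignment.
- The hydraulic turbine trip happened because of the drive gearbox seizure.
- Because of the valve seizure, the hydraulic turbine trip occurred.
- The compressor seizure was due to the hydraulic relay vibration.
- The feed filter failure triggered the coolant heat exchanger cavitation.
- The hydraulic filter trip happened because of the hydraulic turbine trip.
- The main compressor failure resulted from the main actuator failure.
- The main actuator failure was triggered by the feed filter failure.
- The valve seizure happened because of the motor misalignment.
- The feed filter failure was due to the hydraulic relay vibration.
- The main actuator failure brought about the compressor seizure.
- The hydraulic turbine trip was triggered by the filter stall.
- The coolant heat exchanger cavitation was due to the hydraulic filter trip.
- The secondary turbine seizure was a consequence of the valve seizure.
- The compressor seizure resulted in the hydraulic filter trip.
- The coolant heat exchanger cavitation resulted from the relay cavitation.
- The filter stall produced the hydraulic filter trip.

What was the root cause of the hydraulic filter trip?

the hydraulic relay vibration

Tracing upstream from the hydraulic filter trip: the hydraulic filter trip ← the compressor seizure ← the hydraulic relay vibration.
The hydraulic relay vibration has no stated cause, so it is the root.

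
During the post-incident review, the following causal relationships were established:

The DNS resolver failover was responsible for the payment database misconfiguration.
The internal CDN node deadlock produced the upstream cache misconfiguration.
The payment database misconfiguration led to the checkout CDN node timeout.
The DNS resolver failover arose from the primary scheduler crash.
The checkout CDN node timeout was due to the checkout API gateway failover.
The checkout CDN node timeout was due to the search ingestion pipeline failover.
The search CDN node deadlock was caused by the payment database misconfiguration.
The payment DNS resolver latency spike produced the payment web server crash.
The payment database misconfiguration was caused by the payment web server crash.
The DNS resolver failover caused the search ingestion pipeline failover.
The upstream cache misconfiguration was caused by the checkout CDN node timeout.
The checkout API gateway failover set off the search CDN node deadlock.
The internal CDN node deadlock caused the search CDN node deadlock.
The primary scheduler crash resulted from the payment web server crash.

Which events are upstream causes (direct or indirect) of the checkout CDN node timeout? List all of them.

the DNS resolver failover, the checkout API gateway failover, the payment DNS resolver latency spike, the payment database misconfiguration, the payment web server crash, the primary scheduler crash, the search ingestion pipeline failover

Immediate causes of the checkout CDN node timeout: the payment database misconfiguration, the checkout API gateway failover, the search ingestion pipeline failover.
Further upstream: the payment DNS resolver latency spike, the payment web server crash, the primary scheduler crash, the DNS resolver failover.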